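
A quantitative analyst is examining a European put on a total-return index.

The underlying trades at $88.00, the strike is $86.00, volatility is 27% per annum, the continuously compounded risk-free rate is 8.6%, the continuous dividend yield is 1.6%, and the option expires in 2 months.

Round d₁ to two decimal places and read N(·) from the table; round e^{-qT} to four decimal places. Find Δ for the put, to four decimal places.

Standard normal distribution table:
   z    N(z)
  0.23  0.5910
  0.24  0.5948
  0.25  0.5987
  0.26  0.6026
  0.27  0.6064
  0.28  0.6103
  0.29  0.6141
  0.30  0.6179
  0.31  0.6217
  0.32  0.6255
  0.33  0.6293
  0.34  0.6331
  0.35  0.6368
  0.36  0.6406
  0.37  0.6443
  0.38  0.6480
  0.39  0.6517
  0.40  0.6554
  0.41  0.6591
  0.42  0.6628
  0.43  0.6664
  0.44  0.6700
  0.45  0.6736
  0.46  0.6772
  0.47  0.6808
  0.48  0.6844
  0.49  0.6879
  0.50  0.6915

-0.3547

σ√T = 0.27 × 0.4082 = 0.1102
d₁ = [ln(88/86) + (0.086 − 0.016 + 0.27²/2)·0.1667] / 0.1102 = [0.0230 + 0.0177] / 0.1102 = 0.3695 → 0.37
N(d₁) = N(0.37) = 0.6443
Δ_put = e^(−qT)·(N(d₁) − 1) = 0.9973·(0.6443 − 1) = -0.3547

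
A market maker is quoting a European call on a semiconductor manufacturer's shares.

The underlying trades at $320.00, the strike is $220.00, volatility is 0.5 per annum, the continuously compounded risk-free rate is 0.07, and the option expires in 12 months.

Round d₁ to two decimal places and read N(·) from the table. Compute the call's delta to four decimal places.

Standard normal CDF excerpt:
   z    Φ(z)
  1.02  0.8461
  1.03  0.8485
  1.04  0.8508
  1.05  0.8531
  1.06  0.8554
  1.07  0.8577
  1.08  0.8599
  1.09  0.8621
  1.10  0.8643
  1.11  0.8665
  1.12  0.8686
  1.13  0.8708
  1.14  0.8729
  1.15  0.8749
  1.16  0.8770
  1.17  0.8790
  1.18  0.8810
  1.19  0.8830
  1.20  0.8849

0.8729

T = 1;  σ√T = 0.5000
d₁ = [ln(320/220) + (0.07 + 0.5²/2)·1] / 0.5000 = [0.3747 + 0.1950] / 0.5000 = 1.1394 ≈ 1.14
N(d₁) = N(1.14) = 0.8729
Δ_call = N(d₁) = 0.8729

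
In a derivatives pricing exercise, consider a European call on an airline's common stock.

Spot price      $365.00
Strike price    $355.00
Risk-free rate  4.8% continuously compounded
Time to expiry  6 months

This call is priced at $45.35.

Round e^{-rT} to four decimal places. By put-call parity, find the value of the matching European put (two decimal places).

e^(−rT) = e^(−0.048·0.5) = 0.9763
Put-call parity: C − P = S − K·e^(−rT) = 365 − 355·0.9763 = 365 − 346.5865 = 18.4135
P = C − (C − P) = 45.35 − (18.4135) = 26.9365

$26.94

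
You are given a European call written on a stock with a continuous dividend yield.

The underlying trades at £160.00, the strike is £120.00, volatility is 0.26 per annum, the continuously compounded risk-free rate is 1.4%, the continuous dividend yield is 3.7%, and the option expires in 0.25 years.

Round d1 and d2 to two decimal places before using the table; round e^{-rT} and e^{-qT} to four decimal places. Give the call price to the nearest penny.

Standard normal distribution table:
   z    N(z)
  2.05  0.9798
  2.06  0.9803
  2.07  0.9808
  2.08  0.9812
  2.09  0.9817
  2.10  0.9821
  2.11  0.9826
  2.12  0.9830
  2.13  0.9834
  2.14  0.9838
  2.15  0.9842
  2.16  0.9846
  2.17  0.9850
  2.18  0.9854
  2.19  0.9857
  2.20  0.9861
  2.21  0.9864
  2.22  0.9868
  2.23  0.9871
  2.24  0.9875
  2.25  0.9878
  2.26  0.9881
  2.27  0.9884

σ√T = 0.26 × 0.5000 = 0.1300
d₁ = [ln(160/120) + (0.014 − 0.037 + ½·0.26²)·0.25] / (σ√T) = (0.2877 + 0.0027) / 0.1300 = 2.2337 → 2.23
d₂ = 2.2337 − 0.1300 = 2.1037 → 2.10
e^(−qT) = e^(−0.037·0.25) = 0.9908;  e^(−rT) = e^(−0.014·0.25) = 0.9965
C = 160·0.9908·N(2.23) − 120·0.9965·N(2.10) = 160·0.9908·0.9871 − 120·0.9965·0.9821 = 156.4830 − 117.4395 = 39.0435

£39.04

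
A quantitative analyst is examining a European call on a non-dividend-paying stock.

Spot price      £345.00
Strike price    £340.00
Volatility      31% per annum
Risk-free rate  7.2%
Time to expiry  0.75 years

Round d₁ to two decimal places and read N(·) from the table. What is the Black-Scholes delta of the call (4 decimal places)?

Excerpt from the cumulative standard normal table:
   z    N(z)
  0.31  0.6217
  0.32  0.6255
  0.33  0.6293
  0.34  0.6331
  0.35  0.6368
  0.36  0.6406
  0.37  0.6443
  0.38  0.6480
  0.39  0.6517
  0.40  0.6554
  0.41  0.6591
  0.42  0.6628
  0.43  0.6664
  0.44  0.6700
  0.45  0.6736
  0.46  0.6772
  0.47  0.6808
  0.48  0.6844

T = 0.75;  σ√T = 0.2685
d₁ = [ln(345/340) + (0.072 + ½·0.31²)·0.75] / (σ√T) = (0.0146 + 0.0900) / 0.2685 = 0.3898 ⇒ 0.39
N(d₁) = N(0.39) = 0.6517
Δ_call = N(d₁) = 0.6517

0.6517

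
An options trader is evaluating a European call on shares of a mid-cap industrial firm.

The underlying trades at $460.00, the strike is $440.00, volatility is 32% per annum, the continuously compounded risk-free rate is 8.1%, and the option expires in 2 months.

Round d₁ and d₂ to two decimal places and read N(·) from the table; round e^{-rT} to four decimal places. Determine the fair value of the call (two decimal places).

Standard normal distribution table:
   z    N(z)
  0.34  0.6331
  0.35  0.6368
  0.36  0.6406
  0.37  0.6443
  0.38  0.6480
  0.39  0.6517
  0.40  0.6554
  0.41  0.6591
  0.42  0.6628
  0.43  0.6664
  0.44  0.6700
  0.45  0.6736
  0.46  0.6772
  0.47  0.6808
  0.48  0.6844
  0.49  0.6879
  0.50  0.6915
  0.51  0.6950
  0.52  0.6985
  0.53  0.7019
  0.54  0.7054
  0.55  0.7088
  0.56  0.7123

σ√T = 0.32 × 0.4082 = 0.1306
ln(S/K) + (r + σ²/2)T = ln(460/440) + (0.081 + 0.32²/2)·0.1667 = 0.0445 + 0.0220 = 0.0665
d₁ = 0.0665 / 0.1306 = 0.5089 ≈ 0.51
d₂ = d₁ − σ√T = 0.5089 − 0.1306 = 0.3783 ≈ 0.38
e^(−rT) = e^(−0.081·0.1667) = 0.9866
C = 460·N(0.51) − 440·0.9866·N(0.38) = 460·0.6950 − 440·0.9866·0.6480 = 319.7000 − 281.2994 = 38.4006

$38.40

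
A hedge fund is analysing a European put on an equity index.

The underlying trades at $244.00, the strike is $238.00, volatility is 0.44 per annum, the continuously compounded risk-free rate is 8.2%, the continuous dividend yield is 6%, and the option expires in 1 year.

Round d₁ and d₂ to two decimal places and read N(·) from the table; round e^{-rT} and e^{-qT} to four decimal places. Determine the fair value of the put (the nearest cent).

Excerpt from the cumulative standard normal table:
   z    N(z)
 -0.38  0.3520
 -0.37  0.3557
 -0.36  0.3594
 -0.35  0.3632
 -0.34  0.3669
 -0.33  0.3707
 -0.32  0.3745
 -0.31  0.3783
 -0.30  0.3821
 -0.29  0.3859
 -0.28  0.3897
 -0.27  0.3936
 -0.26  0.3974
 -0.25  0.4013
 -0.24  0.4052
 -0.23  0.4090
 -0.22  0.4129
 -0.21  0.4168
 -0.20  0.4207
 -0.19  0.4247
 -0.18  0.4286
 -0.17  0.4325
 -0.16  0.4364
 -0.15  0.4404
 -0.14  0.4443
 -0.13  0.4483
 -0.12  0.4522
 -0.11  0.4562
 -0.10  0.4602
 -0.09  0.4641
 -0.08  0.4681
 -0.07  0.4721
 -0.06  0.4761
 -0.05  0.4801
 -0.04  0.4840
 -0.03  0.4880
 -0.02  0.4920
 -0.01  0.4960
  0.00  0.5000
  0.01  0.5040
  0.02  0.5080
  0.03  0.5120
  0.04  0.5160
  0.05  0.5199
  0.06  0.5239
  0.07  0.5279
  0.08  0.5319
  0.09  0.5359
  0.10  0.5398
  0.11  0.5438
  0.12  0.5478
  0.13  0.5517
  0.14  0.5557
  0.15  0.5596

σ√T = 0.44 × 1.0000 = 0.4400
d₁ = [ln(244/238) + (0.082 − 0.06 + ½·0.44²)·1] / (σ√T) = (0.0249 + 0.1188) / 0.4400 = 0.3266 which rounds to 0.33
d₂ = 0.3266 − 0.4400 = -0.1134 which rounds to -0.11
e^(−qT) = e^(−0.06·1) = 0.9418;  e^(−rT) = e^(−0.082·1) = 0.9213
N(−d₂) = N(0.11) = 0.5438;  N(−d₁) = N(-0.33) = 0.3707
P = 238·0.9213·0.5438 − 244·0.9418·0.3707 = 119.2387 − 85.1866 = 34.0521

$34.05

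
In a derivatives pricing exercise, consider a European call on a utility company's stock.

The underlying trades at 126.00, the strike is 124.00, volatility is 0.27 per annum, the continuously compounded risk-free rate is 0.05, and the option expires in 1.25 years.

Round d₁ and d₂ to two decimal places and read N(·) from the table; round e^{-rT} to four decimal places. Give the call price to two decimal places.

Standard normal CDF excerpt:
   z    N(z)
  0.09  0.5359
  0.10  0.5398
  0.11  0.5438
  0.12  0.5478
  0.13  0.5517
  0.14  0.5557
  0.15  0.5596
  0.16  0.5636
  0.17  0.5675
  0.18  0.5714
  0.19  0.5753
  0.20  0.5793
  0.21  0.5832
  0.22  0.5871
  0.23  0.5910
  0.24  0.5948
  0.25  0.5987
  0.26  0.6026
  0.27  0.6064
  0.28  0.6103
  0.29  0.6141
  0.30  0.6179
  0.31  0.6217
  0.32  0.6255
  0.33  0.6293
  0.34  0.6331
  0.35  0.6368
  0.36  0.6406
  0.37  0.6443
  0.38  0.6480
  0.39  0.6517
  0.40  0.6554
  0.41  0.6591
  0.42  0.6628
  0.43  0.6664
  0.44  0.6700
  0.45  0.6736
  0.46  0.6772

19.70

T = 1.25;  σ√T = 0.3019
d₁ = [ln(126/124) + (0.05 + 0.27²/2)·1.25] / 0.3019 = [0.0160 + 0.1081] / 0.3019 = 0.4110 ≈ 0.41
d₂ = d₁ − σ√T = 0.4110 − 0.3019 = 0.1091 ≈ 0.11
e^(−rT) = e^(−0.05·1.25) = 0.9394
N(d₁) = N(0.41) = 0.6591;  N(d₂) = N(0.11) = 0.5438
C = 126·0.6591 − 124·0.9394·0.5438 = 83.0466 − 63.3449 = 19.7017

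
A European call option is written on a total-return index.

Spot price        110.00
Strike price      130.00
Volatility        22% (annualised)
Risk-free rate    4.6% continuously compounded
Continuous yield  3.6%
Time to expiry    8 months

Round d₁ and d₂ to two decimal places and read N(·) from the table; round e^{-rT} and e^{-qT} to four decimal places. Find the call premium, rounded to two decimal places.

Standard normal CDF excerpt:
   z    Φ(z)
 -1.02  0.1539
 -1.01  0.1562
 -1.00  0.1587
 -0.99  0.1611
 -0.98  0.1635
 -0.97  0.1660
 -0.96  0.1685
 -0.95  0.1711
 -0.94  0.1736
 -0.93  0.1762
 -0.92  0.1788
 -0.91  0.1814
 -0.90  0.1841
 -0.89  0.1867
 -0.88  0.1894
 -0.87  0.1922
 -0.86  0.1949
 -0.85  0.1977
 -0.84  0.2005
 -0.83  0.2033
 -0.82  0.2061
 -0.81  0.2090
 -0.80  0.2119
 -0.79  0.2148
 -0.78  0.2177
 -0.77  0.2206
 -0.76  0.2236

σ√T = 0.22·√0.6667 = 0.1796
ln(S/K) + (r − q + σ²/2)T = ln(110/130) + (0.046 − 0.036 + 0.22²/2)·0.6667 = -0.1671 + 0.0228 = -0.1443
d₁ = -0.1443 / 0.1796 = -0.8031 ≈ -0.80
d₂ = d₁ − σ√T = -0.8031 − 0.1796 = -0.9827 ≈ -0.98
exp(−qT) = exp(−0.036·0.6667) = 0.9763;  exp(−rT) = exp(−0.046·0.6667) = 0.9698
C = 110·0.9763·N(-0.80) − 130·0.9698·N(-0.98) = 110·0.9763·0.2119 − 130·0.9698·0.1635 = 22.7566 − 20.6131 = 2.1435

2.14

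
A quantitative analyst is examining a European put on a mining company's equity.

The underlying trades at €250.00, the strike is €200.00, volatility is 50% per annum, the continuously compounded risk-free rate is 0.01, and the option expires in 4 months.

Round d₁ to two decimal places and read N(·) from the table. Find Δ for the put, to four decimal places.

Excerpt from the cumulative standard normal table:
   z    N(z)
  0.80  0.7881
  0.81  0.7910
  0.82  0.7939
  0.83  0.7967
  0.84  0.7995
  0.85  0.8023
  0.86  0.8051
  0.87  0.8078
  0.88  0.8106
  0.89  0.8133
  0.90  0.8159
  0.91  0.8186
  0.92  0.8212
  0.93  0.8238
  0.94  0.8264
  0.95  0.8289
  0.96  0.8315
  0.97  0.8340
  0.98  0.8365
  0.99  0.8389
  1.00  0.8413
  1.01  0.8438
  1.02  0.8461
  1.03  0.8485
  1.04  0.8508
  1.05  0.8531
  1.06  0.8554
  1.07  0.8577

-0.1762

T = 0.3333;  σ√T = 0.2887
d₁ = [ln(250/200) + (0.01 + 0.5²/2)·0.3333] / 0.2887 = [0.2231 + 0.0450] / 0.2887 = 0.9289 ⇒ 0.93
N(d₁) = N(0.93) = 0.8238
Δ_put = N(d₁) − 1 = 0.8238 − 1 = -0.1762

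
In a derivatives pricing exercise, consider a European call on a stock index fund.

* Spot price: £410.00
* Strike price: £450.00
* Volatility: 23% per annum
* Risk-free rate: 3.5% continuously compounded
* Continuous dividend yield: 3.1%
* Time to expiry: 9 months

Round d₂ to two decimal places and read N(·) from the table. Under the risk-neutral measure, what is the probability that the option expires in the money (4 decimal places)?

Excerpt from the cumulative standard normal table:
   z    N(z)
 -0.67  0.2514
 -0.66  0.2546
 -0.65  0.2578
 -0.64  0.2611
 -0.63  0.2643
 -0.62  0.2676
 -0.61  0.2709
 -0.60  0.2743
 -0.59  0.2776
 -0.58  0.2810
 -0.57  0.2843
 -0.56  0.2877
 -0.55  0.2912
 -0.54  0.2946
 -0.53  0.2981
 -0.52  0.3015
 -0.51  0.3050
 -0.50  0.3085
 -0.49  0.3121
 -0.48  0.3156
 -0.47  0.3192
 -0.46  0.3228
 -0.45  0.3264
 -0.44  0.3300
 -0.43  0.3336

0.2912

σ√T = 0.23 × 0.8660 = 0.1992
d₁ = [ln(410/450) + (0.035 − 0.031 + 0.23²/2)·0.75] / 0.1992 = [-0.0931 + 0.0228] / 0.1992 = -0.3527 which rounds to -0.35
d₂ = d₁ − σ√T = -0.3527 − 0.1992 = -0.5519 which rounds to -0.55
Risk-neutral Pr[S_T > K] = N(d₂) = N(-0.55) = 0.2912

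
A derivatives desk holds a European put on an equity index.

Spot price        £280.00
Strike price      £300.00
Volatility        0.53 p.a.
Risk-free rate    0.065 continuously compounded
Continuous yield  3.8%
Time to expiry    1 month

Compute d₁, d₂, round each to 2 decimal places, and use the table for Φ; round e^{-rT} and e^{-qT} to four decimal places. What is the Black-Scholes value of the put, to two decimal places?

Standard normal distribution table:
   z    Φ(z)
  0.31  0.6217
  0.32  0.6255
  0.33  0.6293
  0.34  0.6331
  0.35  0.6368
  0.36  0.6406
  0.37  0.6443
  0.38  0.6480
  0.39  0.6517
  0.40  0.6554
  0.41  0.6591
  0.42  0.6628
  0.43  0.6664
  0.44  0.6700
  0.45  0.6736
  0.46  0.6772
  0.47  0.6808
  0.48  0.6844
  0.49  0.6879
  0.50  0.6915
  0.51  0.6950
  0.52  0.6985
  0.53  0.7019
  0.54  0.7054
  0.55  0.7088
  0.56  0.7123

T = 0.08333;  σ√T = 0.1530
d₁ = [ln(280/300) + (0.065 − 0.038 + 0.53²/2)·0.08333] / 0.1530 = [-0.0690 + 0.0140] / 0.1530 = -0.3597 ⇒ -0.36
d₂ = d₁ − σ√T = -0.3597 − 0.1530 = -0.5127 ⇒ -0.51
exp(−qT) = exp(−0.038·0.08333) = 0.9968;  exp(−rT) = exp(−0.065·0.08333) = 0.9946
N(−d₂) = N(0.51) = 0.6950;  N(−d₁) = N(0.36) = 0.6406
P = 300·0.9946·0.6950 − 280·0.9968·0.6406 = 207.3741 − 178.7940 = 28.5801

£28.58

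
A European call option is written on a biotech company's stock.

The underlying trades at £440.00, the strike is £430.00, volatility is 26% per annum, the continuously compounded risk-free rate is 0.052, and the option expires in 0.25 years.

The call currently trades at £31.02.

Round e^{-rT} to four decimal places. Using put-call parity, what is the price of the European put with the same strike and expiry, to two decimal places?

exp(−rT) = exp(−0.052·0.25) = 0.9871
Put-call parity: C − P = S − K·e^(−rT) = 440 − 430·0.9871 = 440 − 424.4530 = 15.5470
P = C − (C − P) = 31.02 − (15.5470) = 15.4730

£15.47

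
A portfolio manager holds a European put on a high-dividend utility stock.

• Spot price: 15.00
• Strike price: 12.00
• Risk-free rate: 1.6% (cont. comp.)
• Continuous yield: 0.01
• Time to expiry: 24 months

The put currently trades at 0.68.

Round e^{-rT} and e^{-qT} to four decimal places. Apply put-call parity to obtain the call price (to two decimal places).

3.76

e^(−qT) = e^(−0.01·2) = 0.9802;  e^(−rT) = e^(−0.016·2) = 0.9685
Put-call parity: C − P = S·e^(−qT) − K·e^(−rT) = 15·0.9802 − 12·0.9685 = 14.7030 − 11.6220 = 3.0810
C = P + (C − P) = 0.68 + (3.0810) = 3.7610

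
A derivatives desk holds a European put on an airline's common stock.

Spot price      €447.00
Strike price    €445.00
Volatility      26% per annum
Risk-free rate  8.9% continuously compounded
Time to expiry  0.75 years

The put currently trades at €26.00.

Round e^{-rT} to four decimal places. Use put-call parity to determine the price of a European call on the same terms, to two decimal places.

€56.75

e^(−rT) = e^(−0.089·0.75) = 0.9354
Put-call parity: C − P = S − K·e^(−rT) = 447 − 445·0.9354 = 447 − 416.2530 = 30.7470
C = P + (C − P) = 26.00 + (30.7470) = 56.7470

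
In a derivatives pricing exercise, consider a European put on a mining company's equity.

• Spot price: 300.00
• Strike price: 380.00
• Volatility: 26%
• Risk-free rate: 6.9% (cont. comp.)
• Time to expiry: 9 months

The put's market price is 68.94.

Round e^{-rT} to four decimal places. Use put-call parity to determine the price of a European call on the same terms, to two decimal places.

e^(−rT) = e^(−0.069·0.75) = 0.9496
Put-call parity: C − P = S − K·e^(−rT) = 300 − 380·0.9496 = 300 − 360.8480 = -60.8480
C = P + (C − P) = 68.94 + (-60.8480) = 8.0920

8.09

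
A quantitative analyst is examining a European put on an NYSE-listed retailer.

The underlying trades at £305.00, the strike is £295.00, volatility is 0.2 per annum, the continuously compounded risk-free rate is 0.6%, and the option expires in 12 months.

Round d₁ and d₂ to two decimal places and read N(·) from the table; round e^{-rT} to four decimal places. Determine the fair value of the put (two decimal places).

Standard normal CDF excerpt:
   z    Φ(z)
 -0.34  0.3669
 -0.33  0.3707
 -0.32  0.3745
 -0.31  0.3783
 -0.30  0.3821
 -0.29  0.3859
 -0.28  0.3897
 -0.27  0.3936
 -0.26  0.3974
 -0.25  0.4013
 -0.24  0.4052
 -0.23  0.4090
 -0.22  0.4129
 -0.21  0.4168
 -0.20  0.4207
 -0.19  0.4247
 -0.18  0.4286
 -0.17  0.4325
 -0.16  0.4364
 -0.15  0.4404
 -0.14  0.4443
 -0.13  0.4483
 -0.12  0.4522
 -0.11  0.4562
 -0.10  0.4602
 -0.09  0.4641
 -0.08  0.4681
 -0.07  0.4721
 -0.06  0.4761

£18.40

T = 1;  σ√T = 0.2000
d₁ = [ln(305/295) + (0.006 + 0.2²/2)·1] / 0.2000 = [0.0333 + 0.0260] / 0.2000 = 0.2967 ≈ 0.30
d₂ = d₁ − σ√T = 0.2967 − 0.2000 = 0.0967 ≈ 0.10
e^(−rT) = e^(−0.006·1) = 0.9940
N(−d₂) = N(-0.10) = 0.4602;  N(−d₁) = N(-0.30) = 0.3821
P = 295·0.9940·0.4602 − 305·0.3821 = 134.9444 − 116.5405 = 18.4039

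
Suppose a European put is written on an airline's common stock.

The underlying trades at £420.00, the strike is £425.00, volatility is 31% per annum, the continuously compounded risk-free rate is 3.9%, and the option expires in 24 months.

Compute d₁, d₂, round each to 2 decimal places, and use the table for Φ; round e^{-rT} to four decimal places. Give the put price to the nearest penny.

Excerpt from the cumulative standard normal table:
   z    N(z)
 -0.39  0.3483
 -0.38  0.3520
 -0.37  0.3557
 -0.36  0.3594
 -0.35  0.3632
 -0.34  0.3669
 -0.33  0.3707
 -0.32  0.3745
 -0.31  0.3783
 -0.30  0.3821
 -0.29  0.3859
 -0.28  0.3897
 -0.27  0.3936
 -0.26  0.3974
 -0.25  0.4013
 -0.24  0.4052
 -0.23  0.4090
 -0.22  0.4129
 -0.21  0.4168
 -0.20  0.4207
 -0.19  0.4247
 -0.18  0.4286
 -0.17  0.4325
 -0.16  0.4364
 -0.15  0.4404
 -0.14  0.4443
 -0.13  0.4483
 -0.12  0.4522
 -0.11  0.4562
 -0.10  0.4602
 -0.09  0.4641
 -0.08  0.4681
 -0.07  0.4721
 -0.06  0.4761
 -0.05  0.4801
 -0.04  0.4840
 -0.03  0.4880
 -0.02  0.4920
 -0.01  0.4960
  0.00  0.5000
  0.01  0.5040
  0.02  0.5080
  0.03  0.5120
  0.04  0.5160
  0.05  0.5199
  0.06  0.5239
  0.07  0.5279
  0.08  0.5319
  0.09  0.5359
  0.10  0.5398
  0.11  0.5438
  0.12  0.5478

£58.14

T = 2;  σ√T = 0.4384
ln(S/K) + (r + σ²/2)T = ln(420/425) + (0.039 + 0.31²/2)·2 = -0.0118 + 0.1741 = 0.1623
d₁ = 0.1623 / 0.4384 = 0.3701 ≈ 0.37
d₂ = d₁ − σ√T = 0.3701 − 0.4384 = -0.0683 ≈ -0.07
e^(−rT) = e^(−0.039·2) = 0.9250
P = 425·0.9250·N(0.07) − 420·N(-0.37) = 425·0.9250·0.5279 − 420·0.3557 = 207.5307 − 149.3940 = 58.1367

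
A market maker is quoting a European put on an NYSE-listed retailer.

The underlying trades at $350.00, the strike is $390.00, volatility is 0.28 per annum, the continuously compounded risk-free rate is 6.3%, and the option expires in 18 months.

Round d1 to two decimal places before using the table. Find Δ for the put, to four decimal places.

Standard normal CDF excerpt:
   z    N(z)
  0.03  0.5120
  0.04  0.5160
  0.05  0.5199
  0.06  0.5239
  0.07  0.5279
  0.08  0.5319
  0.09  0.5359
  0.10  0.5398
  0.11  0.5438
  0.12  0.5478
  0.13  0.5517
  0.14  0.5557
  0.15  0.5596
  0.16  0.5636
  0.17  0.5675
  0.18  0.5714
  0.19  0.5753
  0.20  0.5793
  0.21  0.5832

σ√T = 0.28·√1.5 = 0.3429
d₁ = [ln(350/390) + (0.063 + 0.28²/2)·1.5] / 0.3429 = [-0.1082 + 0.1533] / 0.3429 = 0.1315 ⇒ 0.13
N(d₁) = N(0.13) = 0.5517
Δ_put = N(d₁) − 1 = 0.5517 − 1 = -0.4483

-0.4483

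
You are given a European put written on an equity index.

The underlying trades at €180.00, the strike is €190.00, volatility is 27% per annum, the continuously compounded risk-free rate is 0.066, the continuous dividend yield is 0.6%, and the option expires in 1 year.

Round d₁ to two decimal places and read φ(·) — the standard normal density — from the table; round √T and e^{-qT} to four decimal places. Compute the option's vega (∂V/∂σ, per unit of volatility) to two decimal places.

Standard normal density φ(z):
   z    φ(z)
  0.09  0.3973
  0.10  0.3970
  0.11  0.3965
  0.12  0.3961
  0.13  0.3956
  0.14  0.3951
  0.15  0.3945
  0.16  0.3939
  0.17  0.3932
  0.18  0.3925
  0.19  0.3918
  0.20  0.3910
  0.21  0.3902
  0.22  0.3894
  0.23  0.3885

70.48

σ√T = 0.27 × 1.0000 = 0.2700
ln(S/K) + (r − q + σ²/2)T = ln(180/190) + (0.066 − 0.006 + 0.27²/2)·1 = -0.0541 + 0.0965 = 0.0424
d₁ = 0.0424 / 0.2700 = 0.1570 which rounds to 0.16
√T = √1 = 1.0000
φ(d₁) = φ(0.16) = 0.3939
exp(−qT) = exp(−0.006·1) = 0.9940
vega = S·exp(−qT)·φ(d₁)·√T = 180·0.9940·0.3939·1.0000 = 70.4766
(Call and put vega coincide under Black-Scholes.)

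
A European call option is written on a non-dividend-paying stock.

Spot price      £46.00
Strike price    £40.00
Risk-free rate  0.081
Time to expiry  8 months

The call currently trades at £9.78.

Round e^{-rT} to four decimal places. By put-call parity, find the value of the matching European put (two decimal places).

e^(−rT) = e^(−0.081·0.6667) = 0.9474
Put-call parity: C − P = S − K·e^(−rT) = 46 − 40·0.9474 = 46 − 37.8960 = 8.1040
P = C − (C − P) = 9.78 − (8.1040) = 1.6760

£1.68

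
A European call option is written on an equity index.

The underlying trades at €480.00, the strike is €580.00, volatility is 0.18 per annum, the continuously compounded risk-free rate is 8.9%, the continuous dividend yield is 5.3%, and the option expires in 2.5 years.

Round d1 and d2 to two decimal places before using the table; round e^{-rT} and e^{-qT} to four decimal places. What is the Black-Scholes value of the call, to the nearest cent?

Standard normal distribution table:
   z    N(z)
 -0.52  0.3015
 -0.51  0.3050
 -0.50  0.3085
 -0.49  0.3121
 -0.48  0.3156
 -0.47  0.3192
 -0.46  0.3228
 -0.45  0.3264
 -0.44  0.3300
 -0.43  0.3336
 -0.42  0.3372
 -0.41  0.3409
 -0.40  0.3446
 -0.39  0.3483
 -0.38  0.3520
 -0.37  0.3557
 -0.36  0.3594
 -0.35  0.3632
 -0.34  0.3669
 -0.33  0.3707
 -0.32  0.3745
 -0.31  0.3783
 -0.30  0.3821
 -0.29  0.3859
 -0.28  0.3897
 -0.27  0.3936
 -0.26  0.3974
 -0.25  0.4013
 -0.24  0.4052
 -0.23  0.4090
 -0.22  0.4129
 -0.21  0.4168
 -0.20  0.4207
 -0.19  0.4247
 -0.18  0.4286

σ√T = 0.18 × 1.5811 = 0.2846
d₁ = [ln(480/580) + (0.089 − 0.053 + ½·0.18²)·2.5] / (σ√T) = (-0.1892 + 0.1305) / 0.2846 = -0.2064 ≈ -0.21
d₂ = -0.2064 − 0.2846 = -0.4910 ≈ -0.49
exp(−qT) = exp(−0.053·2.5) = 0.8759;  exp(−rT) = exp(−0.089·2.5) = 0.8005
N(d₁) = N(-0.21) = 0.4168;  N(d₂) = N(-0.49) = 0.3121
C = 480·0.8759·0.4168 − 580·0.8005·0.3121 = 175.2361 − 144.9049 = 30.3311

€30.33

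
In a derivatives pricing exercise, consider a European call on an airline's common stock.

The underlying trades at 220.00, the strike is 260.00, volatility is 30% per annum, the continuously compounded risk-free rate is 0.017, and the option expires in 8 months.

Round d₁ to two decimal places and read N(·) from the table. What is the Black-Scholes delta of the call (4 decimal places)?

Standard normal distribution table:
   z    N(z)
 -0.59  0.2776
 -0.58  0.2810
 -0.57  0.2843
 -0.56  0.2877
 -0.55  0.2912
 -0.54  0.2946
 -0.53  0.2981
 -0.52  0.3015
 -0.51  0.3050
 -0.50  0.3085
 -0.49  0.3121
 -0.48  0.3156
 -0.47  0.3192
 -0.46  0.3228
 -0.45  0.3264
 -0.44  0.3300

0.3050

σ√T = 0.3 × 0.8165 = 0.2449
d₁ = [ln(220/260) + (0.017 + 0.3²/2)·0.6667] / 0.2449 = [-0.1671 + 0.0413] / 0.2449 = -0.5133 ⇒ -0.51
N(d₁) = N(-0.51) = 0.3050
Δ_call = N(d₁) = 0.3050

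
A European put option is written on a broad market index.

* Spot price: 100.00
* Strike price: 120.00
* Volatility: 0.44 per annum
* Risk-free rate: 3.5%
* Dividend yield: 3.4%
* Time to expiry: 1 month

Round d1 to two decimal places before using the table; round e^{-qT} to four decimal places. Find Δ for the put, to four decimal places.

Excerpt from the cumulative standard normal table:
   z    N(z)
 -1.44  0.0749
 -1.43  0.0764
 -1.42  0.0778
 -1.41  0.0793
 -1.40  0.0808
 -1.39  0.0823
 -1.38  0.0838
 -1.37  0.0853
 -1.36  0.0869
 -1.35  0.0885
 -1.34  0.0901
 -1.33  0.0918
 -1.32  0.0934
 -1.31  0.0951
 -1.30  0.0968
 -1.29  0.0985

σ√T = 0.44·√0.08333 = 0.1270
d₁ = [ln(100/120) + (0.035 − 0.034 + ½·0.44²)·0.08333] / (σ√T) = (-0.1823 + 0.0081) / 0.1270 = -1.3712 ⇒ -1.37
N(d₁) = N(-1.37) = 0.0853
Δ_put = exp(−qT)·(N(d₁) − 1) = 0.9972·(0.0853 − 1) = -0.9121

-0.9121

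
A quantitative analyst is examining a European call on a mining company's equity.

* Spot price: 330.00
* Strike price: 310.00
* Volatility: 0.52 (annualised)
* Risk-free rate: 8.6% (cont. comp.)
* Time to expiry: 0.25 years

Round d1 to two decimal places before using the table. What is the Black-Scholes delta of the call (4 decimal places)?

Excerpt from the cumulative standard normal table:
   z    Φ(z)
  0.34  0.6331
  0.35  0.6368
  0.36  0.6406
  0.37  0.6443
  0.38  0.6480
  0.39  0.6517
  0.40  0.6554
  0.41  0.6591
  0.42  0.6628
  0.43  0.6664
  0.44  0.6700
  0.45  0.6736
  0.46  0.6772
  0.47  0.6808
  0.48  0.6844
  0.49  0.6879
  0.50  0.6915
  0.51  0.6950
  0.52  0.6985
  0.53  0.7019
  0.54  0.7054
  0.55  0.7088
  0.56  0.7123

σ√T = 0.52·√0.25 = 0.2600
d₁ = [ln(330/310) + (0.086 + 0.52²/2)·0.25] / 0.2600 = [0.0625 + 0.0553] / 0.2600 = 0.4532 which rounds to 0.45
N(d₁) = N(0.45) = 0.6736
Δ_call = N(d₁) = 0.6736

0.6736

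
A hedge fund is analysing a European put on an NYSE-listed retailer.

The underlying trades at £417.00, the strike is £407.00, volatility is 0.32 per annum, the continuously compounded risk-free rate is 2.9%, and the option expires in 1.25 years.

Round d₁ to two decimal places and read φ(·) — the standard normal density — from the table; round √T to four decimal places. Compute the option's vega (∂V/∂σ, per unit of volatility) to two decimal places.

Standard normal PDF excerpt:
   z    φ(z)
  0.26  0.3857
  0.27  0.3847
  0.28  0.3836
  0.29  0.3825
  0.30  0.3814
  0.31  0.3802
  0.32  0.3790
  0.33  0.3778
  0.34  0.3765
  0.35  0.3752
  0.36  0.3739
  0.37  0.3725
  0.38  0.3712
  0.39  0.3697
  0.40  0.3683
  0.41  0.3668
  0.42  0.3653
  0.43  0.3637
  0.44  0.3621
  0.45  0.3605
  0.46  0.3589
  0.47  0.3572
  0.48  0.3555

174.92

σ√T = 0.32·√1.25 = 0.3578
d₁ = [ln(417/407) + (0.029 + 0.32²/2)·1.25] / 0.3578 = [0.0243 + 0.1003] / 0.3578 = 0.3481 ⇒ 0.35
√T = √1.25 = 1.1180
φ(d₁) = φ(0.35) = 0.3752
vega = S·φ(d₁)·√T = 417·0.3752·1.1180 = 174.9205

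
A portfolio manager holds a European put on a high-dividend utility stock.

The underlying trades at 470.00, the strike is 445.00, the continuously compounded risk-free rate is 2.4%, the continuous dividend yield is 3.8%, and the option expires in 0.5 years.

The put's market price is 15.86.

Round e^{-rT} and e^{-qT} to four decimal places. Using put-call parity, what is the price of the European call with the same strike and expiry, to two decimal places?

exp(−qT) = exp(−0.038·0.5) = 0.9812;  exp(−rT) = exp(−0.024·0.5) = 0.9881
Put-call parity: C − P = S·e^(−qT) − K·e^(−rT) = 470·0.9812 − 445·0.9881 = 461.1640 − 439.7045 = 21.4595
C = P + (C − P) = 15.86 + (21.4595) = 37.3195

37.32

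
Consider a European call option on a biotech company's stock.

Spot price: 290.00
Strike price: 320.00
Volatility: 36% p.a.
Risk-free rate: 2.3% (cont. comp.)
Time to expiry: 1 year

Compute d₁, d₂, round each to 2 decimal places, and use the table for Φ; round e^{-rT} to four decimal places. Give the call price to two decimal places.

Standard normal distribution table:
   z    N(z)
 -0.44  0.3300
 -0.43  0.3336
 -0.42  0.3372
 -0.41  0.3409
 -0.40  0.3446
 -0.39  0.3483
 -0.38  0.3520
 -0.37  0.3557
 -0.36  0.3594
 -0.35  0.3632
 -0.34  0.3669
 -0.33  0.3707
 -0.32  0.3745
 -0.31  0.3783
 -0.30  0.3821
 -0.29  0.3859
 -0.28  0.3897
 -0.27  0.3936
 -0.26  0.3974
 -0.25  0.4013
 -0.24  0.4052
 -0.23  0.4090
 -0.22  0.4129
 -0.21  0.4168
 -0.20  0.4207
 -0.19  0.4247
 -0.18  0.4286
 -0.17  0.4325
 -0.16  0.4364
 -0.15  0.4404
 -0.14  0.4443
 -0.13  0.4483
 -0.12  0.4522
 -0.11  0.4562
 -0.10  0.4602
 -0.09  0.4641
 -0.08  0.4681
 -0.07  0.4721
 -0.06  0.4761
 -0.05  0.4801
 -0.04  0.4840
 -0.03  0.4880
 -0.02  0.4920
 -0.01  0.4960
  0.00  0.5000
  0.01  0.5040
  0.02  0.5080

32.59

T = 1;  σ√T = 0.3600
ln(S/K) + (r + σ²/2)T = ln(290/320) + (0.023 + 0.36²/2)·1 = -0.0984 + 0.0878 = -0.0106
d₁ = -0.0106 / 0.3600 = -0.0296 ⇒ -0.03
d₂ = d₁ − σ√T = -0.0296 − 0.3600 = -0.3896 ⇒ -0.39
e^(−rT) = e^(−0.023·1) = 0.9773
N(d₁) = N(-0.03) = 0.4880;  N(d₂) = N(-0.39) = 0.3483
C = 290·0.4880 − 320·0.9773·0.3483 = 141.5200 − 108.9259 = 32.5941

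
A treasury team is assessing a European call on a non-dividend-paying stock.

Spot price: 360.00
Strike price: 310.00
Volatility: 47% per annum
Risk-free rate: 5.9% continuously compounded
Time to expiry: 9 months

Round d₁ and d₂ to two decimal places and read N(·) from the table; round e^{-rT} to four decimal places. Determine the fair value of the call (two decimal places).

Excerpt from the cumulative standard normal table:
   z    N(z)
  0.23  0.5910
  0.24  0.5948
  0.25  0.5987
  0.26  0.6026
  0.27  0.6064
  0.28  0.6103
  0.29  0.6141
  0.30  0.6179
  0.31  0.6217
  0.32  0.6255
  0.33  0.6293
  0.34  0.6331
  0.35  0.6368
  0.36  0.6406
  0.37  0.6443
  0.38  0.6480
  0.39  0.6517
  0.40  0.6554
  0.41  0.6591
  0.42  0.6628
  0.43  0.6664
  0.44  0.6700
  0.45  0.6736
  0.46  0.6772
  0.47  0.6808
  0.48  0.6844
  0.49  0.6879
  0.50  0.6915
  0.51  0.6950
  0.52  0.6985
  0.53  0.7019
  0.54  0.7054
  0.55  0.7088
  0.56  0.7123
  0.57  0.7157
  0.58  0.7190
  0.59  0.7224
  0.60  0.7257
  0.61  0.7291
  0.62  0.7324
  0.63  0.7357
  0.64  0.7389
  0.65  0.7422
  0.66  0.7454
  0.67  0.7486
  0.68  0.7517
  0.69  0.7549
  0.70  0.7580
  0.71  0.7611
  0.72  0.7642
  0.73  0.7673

T = 0.75;  σ√T = 0.4070
d₁ = [ln(360/310) + (0.059 + 0.47²/2)·0.75] / 0.4070 = [0.1495 + 0.1271] / 0.4070 = 0.6796 which rounds to 0.68
d₂ = d₁ − σ√T = 0.6796 − 0.4070 = 0.2726 which rounds to 0.27
e^(−rT) = e^(−0.059·0.75) = 0.9567
C = 360·N(0.68) − 310·0.9567·N(0.27) = 360·0.7517 − 310·0.9567·0.6064 = 270.6120 − 179.8443 = 90.7677

90.77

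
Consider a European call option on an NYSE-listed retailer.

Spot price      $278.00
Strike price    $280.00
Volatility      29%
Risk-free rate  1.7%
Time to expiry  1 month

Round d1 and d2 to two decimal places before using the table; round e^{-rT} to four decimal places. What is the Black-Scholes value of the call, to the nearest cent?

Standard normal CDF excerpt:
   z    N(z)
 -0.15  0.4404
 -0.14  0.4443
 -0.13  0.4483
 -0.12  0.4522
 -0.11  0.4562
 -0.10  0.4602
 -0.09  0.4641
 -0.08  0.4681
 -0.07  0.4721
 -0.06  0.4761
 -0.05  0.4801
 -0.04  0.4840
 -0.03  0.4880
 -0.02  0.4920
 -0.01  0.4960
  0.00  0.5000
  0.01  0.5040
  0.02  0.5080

$8.11

σ√T = 0.29 × 0.2887 = 0.0837
ln(S/K) + (r + σ²/2)T = ln(278/280) + (0.017 + 0.29²/2)·0.08333 = -0.0072 + 0.0049 = -0.0022
d₁ = -0.0022 / 0.0837 = -0.0268 which rounds to -0.03
d₂ = d₁ − σ√T = -0.0268 − 0.0837 = -0.1106 which rounds to -0.11
exp(−rT) = exp(−0.017·0.08333) = 0.9986
C = 278·N(-0.03) − 280·0.9986·N(-0.11) = 278·0.4880 − 280·0.9986·0.4562 = 135.6640 − 127.5572 = 8.1068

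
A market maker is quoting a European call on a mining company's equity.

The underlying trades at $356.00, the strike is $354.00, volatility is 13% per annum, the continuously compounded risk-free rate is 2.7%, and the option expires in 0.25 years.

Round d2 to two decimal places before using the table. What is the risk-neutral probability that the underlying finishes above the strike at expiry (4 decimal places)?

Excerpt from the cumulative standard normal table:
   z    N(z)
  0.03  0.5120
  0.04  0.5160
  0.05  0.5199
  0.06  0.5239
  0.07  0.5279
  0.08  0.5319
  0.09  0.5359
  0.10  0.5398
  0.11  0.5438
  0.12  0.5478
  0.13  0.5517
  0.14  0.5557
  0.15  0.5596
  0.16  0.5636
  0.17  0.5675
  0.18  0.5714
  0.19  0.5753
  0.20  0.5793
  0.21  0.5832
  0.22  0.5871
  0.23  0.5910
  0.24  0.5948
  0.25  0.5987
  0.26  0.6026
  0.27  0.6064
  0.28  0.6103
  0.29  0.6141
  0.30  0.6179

0.5636

σ√T = 0.13 × 0.5000 = 0.0650
d₁ = [ln(356/354) + (0.027 + ½·0.13²)·0.25] / (σ√T) = (0.0056 + 0.0089) / 0.0650 = 0.2230 ≈ 0.22
d₂ = 0.2230 − 0.0650 = 0.1580 ≈ 0.16
Risk-neutral Pr[S_T > K] = N(d₂) = N(0.16) = 0.5636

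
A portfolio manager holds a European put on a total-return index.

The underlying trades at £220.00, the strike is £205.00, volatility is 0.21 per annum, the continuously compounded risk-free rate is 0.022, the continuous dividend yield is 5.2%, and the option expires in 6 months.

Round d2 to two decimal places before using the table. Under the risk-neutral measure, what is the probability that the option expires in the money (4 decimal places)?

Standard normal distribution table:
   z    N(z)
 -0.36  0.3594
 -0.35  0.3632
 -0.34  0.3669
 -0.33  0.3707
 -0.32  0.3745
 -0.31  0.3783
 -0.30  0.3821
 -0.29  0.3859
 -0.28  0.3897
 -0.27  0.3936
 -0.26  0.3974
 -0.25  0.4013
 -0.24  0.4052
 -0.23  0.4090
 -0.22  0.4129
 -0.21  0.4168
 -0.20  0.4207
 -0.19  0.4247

0.3821

σ√T = 0.21·√0.5 = 0.1485
d₁ = [ln(220/205) + (0.022 − 0.052 + 0.21²/2)·0.5] / 0.1485 = [0.0706 − 0.0040] / 0.1485 = 0.4488 which rounds to 0.45
d₂ = d₁ − σ√T = 0.4488 − 0.1485 = 0.3003 which rounds to 0.30
Pr(exercise) under Q = N(−d₂) = N(-0.30) = 0.3821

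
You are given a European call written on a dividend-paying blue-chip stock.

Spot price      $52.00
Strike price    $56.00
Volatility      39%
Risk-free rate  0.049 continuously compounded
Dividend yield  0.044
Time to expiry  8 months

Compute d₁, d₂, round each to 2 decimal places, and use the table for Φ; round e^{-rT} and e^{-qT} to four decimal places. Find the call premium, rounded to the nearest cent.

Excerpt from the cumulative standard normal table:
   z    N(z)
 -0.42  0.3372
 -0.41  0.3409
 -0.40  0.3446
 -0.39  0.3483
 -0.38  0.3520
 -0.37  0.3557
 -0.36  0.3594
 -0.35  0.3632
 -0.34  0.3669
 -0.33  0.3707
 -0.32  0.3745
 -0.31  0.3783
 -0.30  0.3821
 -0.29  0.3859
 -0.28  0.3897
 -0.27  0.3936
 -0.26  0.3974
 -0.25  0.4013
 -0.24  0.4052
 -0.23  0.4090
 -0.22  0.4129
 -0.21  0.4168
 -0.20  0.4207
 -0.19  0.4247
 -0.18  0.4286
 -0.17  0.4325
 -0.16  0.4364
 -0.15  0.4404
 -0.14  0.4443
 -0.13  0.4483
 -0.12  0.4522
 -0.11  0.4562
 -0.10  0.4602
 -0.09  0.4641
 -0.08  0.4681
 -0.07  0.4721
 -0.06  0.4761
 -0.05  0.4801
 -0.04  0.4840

σ√T = 0.39·√0.6667 = 0.3184
d₁ = [ln(52/56) + (0.049 − 0.044 + 0.39²/2)·0.6667] / 0.3184 = [-0.0741 + 0.0540] / 0.3184 = -0.0630 → -0.06
d₂ = d₁ − σ√T = -0.0630 − 0.3184 = -0.3815 → -0.38
exp(−qT) = exp(−0.044·0.6667) = 0.9711;  exp(−rT) = exp(−0.049·0.6667) = 0.9679
C = 52·0.9711·N(-0.06) − 56·0.9679·N(-0.38) = 52·0.9711·0.4761 − 56·0.9679·0.3520 = 24.0417 − 19.0792 = 4.9625

$4.96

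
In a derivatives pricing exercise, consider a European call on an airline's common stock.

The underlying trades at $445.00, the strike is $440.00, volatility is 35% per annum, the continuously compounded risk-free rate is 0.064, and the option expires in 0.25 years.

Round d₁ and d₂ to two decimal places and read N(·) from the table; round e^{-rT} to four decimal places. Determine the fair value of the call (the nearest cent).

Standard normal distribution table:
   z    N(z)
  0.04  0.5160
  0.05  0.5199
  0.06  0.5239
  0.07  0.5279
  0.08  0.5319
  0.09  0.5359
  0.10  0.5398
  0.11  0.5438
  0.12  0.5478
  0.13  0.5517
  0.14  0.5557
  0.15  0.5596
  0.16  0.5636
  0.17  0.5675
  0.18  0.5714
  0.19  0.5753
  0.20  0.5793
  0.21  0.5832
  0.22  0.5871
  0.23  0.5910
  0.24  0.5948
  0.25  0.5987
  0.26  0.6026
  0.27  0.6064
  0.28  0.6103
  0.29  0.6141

$36.10

σ√T = 0.35 × 0.5000 = 0.1750
d₁ = [ln(445/440) + (0.064 + ½·0.35²)·0.25] / (σ√T) = (0.0113 + 0.0313) / 0.1750 = 0.2435 ≈ 0.24
d₂ = 0.2435 − 0.1750 = 0.0685 ≈ 0.07
exp(−rT) = exp(−0.064·0.25) = 0.9841
C = 445·N(0.24) − 440·0.9841·N(0.07) = 445·0.5948 − 440·0.9841·0.5279 = 264.6860 − 228.5828 = 36.1032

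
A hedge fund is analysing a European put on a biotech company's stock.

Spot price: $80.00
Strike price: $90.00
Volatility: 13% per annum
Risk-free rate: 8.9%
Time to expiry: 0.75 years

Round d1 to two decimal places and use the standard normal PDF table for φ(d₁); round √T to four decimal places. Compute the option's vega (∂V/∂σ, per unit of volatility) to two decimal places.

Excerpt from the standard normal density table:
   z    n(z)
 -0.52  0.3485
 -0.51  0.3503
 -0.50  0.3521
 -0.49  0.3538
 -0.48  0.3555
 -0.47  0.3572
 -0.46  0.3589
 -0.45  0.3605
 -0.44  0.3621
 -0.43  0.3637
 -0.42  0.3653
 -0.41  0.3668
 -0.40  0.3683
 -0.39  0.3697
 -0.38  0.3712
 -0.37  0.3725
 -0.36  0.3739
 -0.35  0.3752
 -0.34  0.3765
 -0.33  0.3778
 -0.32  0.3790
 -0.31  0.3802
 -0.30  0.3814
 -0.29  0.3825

σ√T = 0.13·√0.75 = 0.1126
ln(S/K) + (r + σ²/2)T = ln(80/90) + (0.089 + 0.13²/2)·0.75 = -0.1178 + 0.0731 = -0.0447
d₁ = -0.0447 / 0.1126 = -0.3970 ≈ -0.40
√T = √0.75 = 0.8660
φ(d₁) = φ(-0.40) = 0.3683
vega = S·φ(d₁)·√T = 80·0.3683·0.8660 = 25.5158

25.52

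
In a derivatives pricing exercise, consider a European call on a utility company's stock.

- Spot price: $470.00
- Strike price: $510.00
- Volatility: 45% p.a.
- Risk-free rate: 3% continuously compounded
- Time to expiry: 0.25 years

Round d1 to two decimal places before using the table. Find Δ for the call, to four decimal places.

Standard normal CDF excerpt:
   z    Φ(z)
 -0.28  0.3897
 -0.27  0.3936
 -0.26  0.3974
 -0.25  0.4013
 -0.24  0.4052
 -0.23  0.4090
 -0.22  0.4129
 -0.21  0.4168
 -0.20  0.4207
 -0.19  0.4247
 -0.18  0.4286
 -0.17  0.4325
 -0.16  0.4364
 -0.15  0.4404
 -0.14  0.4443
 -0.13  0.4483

0.4129

σ√T = 0.45·√0.25 = 0.2250
d₁ = [ln(470/510) + (0.03 + 0.45²/2)·0.25] / 0.2250 = [-0.0817 + 0.0328] / 0.2250 = -0.2172 ⇒ -0.22
N(d₁) = N(-0.22) = 0.4129
Δ_call = N(d₁) = 0.4129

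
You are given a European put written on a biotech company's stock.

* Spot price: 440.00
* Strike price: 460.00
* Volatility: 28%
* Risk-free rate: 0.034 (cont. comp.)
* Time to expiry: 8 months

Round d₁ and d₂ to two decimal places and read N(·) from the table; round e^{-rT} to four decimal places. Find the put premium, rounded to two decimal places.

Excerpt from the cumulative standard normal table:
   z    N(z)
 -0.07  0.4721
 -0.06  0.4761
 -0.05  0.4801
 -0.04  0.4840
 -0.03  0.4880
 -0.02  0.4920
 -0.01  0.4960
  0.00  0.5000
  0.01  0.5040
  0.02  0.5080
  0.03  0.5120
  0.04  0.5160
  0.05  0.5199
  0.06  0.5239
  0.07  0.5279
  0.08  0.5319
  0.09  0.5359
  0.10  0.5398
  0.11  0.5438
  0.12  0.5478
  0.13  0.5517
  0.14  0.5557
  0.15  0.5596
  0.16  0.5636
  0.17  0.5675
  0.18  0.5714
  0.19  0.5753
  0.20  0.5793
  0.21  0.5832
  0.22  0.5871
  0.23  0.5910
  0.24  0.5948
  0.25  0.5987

45.78

σ√T = 0.28 × 0.8165 = 0.2286
d₁ = [ln(440/460) + (0.034 + ½·0.28²)·0.6667] / (σ√T) = (-0.0445 + 0.0488) / 0.2286 = 0.0190 which rounds to 0.02
d₂ = 0.0190 − 0.2286 = -0.2096 which rounds to -0.21
exp(−rT) = exp(−0.034·0.6667) = 0.9776
N(−d₂) = N(0.21) = 0.5832;  N(−d₁) = N(-0.02) = 0.4920
P = 460·0.9776·0.5832 − 440·0.4920 = 262.2627 − 216.4800 = 45.7827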